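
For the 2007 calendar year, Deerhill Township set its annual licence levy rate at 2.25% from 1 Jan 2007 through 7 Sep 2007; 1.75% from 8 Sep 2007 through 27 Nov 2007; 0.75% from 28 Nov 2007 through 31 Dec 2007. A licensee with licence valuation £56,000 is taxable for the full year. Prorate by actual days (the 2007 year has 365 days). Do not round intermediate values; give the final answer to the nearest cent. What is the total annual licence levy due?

£1,119.62

1 Jan – 7 Sep 2007: 250 days at 2.25% → £56,000 × 2.25% × 250/365 = £863.0137
8 Sep – 27 Nov 2007: 81 days at 1.75% → £56,000 × 1.75% × 81/365 = £217.4795
28 Nov – 31 Dec 2007: 34 days at 0.75% → £56,000 × 0.75% × 34/365 = £39.1233
Total = £1,119.6164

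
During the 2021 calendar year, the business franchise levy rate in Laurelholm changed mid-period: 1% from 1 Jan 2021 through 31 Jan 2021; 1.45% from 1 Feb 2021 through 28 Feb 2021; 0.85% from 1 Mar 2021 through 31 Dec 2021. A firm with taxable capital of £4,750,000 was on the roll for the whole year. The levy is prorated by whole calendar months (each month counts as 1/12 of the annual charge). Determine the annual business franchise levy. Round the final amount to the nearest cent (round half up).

1 Jan – 31 Jan 2021: 1 month at 1% → £4,750,000 × 1% × 1/12 = £3,958.3333
1 Feb – 28 Feb 2021: 1 month at 1.45% → £4,750,000 × 1.45% × 1/12 = £5,739.5833
1 Mar – 31 Dec 2021: 10 months at 0.85% → £4,750,000 × 0.85% × 10/12 = £33,645.8333
Total = £43,343.7500

£43,343.75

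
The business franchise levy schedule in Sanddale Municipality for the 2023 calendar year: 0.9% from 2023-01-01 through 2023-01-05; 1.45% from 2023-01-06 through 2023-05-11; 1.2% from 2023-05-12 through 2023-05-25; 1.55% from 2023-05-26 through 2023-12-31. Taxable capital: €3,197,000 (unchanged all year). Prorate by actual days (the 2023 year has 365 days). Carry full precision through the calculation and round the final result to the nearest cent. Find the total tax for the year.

€47,736.03

2023-01-01 to 2023-01-05: 5 days at 0.9% → €3,197,000 × 0.9% × 5/365 = €394.1507
2023-01-06 to 2023-05-11: 126 days at 1.45% → €3,197,000 × 1.45% × 126/365 = €16,002.5178
2023-05-12 to 2023-05-25: 14 days at 1.2% → €3,197,000 × 1.2% × 14/365 = €1,471.4959
2023-05-26 to 2023-12-31: 220 days at 1.55% → €3,197,000 × 1.55% × 220/365 = €29,867.8630
Total = €47,736.0274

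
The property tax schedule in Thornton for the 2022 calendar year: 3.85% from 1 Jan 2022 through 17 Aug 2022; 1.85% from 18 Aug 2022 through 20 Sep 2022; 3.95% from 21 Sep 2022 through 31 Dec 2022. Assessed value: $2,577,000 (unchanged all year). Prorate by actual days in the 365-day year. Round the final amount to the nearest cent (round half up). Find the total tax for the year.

$95,133.66

1 Jan – 17 Aug 2022: 229 days at 3.85% → $2,577,000 × 3.85% × 229/365 = $62,246.9055
18 Aug – 20 Sep 2022: 34 days at 1.85% → $2,577,000 × 1.85% × 34/365 = $4,440.9123
21 Sep – 31 Dec 2022: 102 days at 3.95% → $2,577,000 × 3.95% × 102/365 = $28,445.8438
Total = $95,133.6616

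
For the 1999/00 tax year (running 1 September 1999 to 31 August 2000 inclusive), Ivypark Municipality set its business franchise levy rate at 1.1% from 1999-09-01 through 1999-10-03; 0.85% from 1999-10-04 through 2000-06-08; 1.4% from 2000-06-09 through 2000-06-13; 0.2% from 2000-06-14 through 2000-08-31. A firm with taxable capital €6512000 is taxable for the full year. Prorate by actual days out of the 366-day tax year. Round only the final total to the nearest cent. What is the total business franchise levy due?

1999-09-01 to 1999-10-03: 33 days at 1.1% → €6512000 × 1.1% × 33/366 = €6458.6230
1999-10-04 to 2000-06-08: 249 days at 0.85% → €6512000 × 0.85% × 249/366 = €37657.5082
2000-06-09 to 2000-06-13: 5 days at 1.4% → €6512000 × 1.4% × 5/366 = €1245.4645
2000-06-14 to 2000-08-31: 79 days at 0.2% → €6512000 × 0.2% × 79/366 = €2811.1913
Total = €48172.7869

€48172.79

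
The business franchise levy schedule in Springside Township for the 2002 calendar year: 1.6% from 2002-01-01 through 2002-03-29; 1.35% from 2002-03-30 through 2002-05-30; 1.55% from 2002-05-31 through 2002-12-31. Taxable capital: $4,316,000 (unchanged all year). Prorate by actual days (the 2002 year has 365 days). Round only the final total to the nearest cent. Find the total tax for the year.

2002-01-01 to 2002-03-29: 88 days at 1.6% → $4,316,000 × 1.6% × 88/365 = $16,649.1178
2002-03-30 to 2002-05-30: 62 days at 1.35% → $4,316,000 × 1.35% × 62/365 = $9,897.2384
2002-05-31 to 2002-12-31: 215 days at 1.55% → $4,316,000 × 1.55% × 215/365 = $39,405.6712
Total = $65,952.0274

$65,952.03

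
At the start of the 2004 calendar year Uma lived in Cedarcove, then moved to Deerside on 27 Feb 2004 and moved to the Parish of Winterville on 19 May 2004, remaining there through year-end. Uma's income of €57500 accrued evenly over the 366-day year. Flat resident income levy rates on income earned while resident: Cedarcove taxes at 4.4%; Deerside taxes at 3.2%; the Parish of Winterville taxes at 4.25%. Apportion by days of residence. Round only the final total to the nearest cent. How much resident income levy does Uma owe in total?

€2321.92

Cedarcove, 1 Jan – 26 Feb 2004: 57 days → €57500 × 4.4% × 57/366 = €394.0164
Deerside, 27 Feb – 18 May 2004: 82 days → €57500 × 3.2% × 82/366 = €412.2404
The Parish of Winterville, 19 May – 31 Dec 2004: 227 days → €57500 × 4.25% × 227/366 = €1515.6592
Total = €2321.9160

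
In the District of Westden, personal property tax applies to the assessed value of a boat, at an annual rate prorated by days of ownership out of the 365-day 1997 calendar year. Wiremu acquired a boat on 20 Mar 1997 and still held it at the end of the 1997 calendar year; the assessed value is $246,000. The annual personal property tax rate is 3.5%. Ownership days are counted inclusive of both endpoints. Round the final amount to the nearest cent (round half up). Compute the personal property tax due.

$6,770.05

Days held (20 Mar – 31 Dec 1997): 287 out of 365
Tax = $246,000 × 3.5% × 287/365 = $6,770.0548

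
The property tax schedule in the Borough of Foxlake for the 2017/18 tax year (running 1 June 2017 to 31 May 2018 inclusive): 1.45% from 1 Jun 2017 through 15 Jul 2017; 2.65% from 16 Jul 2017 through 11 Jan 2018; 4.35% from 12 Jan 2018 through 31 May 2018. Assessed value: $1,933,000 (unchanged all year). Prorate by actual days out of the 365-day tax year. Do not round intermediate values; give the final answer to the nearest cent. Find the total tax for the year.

$60,968.94

1 Jun – 15 Jul 2017: 45 days at 1.45% → $1,933,000 × 1.45% × 45/365 = $3,455.5685
16 Jul 2017 – 11 Jan 2018: 180 days at 2.65% → $1,933,000 × 2.65% × 180/365 = $25,261.3973
12 Jan – 31 May 2018: 140 days at 4.35% → $1,933,000 × 4.35% × 140/365 = $32,251.9726
Total = $60,968.9384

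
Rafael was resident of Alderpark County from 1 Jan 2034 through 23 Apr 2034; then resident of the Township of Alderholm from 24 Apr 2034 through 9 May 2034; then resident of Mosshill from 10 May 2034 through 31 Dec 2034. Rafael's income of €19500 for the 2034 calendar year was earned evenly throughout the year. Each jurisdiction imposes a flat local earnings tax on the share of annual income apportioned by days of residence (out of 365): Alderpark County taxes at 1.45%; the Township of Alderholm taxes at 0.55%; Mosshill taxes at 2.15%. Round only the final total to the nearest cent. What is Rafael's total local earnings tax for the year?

Alderpark County, 1 Jan – 23 Apr 2034: 113 days → €19500 × 1.45% × 113/365 = €87.5363
The Township of Alderholm, 24 Apr – 9 May 2034: 16 days → €19500 × 0.55% × 16/365 = €4.7014
Mosshill, 10 May – 31 Dec 2034: 236 days → €19500 × 2.15% × 236/365 = €271.0767
Total = €363.3144

€363.31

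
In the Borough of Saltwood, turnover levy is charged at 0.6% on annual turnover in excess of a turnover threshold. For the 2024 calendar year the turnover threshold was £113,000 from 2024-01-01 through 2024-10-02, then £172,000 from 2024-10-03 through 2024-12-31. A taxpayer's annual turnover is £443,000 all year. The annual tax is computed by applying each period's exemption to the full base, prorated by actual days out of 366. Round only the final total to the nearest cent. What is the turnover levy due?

2024-01-01 to 2024-10-02: 276 days, exemption £113,000 → (£443,000 − £113,000) × 0.6% × 276/366 = £1,493.1148
2024-10-03 to 2024-12-31: 90 days, exemption £172,000 → (£443,000 − £172,000) × 0.6% × 90/366 = £399.8361
Total = £1,892.9508

£1,892.95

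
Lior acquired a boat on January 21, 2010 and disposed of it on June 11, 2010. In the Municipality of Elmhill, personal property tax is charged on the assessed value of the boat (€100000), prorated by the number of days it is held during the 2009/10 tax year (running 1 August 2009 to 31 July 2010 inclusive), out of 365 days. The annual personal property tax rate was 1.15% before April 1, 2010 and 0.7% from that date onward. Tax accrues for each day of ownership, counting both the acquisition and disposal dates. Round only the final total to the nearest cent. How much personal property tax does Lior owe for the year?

€358.63

January 21 – March 31, 2010: 70 days at 1.15% → €100000 × 1.15% × 70/365 = €220.5479
April 1 – June 11, 2010: 72 days at 0.7% → €100000 × 0.7% × 72/365 = €138.0822
Total = €358.6301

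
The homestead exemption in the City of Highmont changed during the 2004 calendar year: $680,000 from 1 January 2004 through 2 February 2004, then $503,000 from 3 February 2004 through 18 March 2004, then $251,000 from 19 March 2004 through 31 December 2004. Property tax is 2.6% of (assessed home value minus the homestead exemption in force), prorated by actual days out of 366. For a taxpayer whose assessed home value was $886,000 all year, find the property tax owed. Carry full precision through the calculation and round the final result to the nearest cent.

$14,698.74

1 January – 2 February 2004: 33 days, exemption $680,000 → ($886,000 − $680,000) × 2.6% × 33/366 = $482.9180
3 February – 18 March 2004: 45 days, exemption $503,000 → ($886,000 − $503,000) × 2.6% × 45/366 = $1,224.3443
19 March – 31 December 2004: 288 days, exemption $251,000 → ($886,000 − $251,000) × 2.6% × 288/366 = $12,991.4754
Total = $14,698.7377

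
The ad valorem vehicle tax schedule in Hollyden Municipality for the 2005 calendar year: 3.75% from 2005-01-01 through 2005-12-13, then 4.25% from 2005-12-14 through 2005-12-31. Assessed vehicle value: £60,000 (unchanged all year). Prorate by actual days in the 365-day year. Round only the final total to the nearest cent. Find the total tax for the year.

£2,264.79

2005-01-01 to 2005-12-13: 347 days at 3.75% → £60,000 × 3.75% × 347/365 = £2,139.0411
2005-12-14 to 2005-12-31: 18 days at 4.25% → £60,000 × 4.25% × 18/365 = £125.7534
Total = £2,264.7945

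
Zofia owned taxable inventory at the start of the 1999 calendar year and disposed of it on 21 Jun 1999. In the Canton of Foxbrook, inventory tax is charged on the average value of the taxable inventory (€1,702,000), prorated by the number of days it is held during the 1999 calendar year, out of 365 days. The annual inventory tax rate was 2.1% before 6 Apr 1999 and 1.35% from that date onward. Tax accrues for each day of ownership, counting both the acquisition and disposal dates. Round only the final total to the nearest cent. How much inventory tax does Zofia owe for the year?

€14,149.92

1 Jan – 5 Apr 1999: 95 days at 2.1% → €1,702,000 × 2.1% × 95/365 = €9,302.7123
6 Apr – 21 Jun 1999: 77 days at 1.35% → €1,702,000 × 1.35% × 77/365 = €4,847.2027
Total = €14,149.9151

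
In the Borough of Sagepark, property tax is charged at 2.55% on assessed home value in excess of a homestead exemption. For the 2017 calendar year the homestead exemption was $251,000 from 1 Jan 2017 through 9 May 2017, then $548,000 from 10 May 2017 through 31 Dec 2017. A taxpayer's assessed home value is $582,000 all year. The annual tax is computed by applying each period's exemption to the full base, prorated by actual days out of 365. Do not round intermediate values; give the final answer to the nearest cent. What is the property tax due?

1 Jan – 9 May 2017: 129 days, exemption $251,000 → ($582,000 − $251,000) × 2.55% × 129/365 = $2,983.0808
10 May – 31 Dec 2017: 236 days, exemption $548,000 → ($582,000 − $548,000) × 2.55% × 236/365 = $560.5808
Total = $3,543.6616

$3,543.66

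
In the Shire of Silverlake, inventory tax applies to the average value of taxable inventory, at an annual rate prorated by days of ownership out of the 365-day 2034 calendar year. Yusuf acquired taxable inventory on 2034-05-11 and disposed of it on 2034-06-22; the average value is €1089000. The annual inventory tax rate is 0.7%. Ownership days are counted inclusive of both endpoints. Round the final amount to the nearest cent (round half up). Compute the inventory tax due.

Days held (2034-05-11 to 2034-06-22): 43 out of 365
Tax = €1089000 × 0.7% × 43/365 = €898.0521

€898.05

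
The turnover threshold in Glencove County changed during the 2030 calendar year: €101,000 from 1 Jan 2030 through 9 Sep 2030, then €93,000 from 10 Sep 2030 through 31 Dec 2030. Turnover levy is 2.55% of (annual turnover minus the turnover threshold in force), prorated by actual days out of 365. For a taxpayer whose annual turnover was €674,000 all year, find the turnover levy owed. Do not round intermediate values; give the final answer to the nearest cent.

€14,674.66

1 Jan – 9 Sep 2030: 252 days, exemption €101,000 → (€674,000 − €101,000) × 2.55% × 252/365 = €10,087.9397
10 Sep – 31 Dec 2030: 113 days, exemption €93,000 → (€674,000 − €93,000) × 2.55% × 113/365 = €4,586.7164
Total = €14,674.6562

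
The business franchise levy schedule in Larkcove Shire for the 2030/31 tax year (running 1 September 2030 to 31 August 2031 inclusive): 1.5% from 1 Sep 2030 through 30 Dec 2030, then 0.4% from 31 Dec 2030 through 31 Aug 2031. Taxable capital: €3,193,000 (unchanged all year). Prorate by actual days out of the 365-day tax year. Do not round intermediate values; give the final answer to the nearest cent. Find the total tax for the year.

1 Sep – 30 Dec 2030: 121 days at 1.5% → €3,193,000 × 1.5% × 121/365 = €15,877.5205
31 Dec 2030 – 31 Aug 2031: 244 days at 0.4% → €3,193,000 × 0.4% × 244/365 = €8,537.9945
Total = €24,415.5151

€24,415.52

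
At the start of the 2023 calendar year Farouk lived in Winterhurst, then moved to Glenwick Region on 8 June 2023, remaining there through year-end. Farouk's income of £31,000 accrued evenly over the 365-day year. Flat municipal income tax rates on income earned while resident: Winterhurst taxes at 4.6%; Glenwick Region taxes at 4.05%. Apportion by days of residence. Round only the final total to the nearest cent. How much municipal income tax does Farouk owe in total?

Winterhurst, 1 January – 7 June 2023: 158 days → £31,000 × 4.6% × 158/365 = £617.2822
Glenwick Region, 8 June – 31 December 2023: 207 days → £31,000 × 4.05% × 207/365 = £712.0233
Total = £1,329.3055

£1,329.31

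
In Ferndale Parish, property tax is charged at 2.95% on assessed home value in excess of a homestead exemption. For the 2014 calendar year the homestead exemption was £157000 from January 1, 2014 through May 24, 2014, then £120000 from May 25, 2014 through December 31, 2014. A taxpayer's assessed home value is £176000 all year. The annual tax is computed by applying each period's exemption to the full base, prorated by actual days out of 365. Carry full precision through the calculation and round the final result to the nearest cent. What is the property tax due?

£1221.38

January 1 – May 24, 2014: 144 days, exemption £157000 → (£176000 − £157000) × 2.95% × 144/365 = £221.1288
May 25 – December 31, 2014: 221 days, exemption £120000 → (£176000 − £120000) × 2.95% × 221/365 = £1000.2521
Total = £1221.3808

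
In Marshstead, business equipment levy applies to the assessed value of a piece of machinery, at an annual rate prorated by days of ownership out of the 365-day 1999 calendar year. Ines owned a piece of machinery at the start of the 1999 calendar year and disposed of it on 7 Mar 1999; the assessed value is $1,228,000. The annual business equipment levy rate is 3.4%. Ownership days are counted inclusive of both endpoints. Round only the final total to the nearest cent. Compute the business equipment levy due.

Days held (1 Jan – 7 Mar 1999): 66 out of 365
Tax = $1,228,000 × 3.4% × 66/365 = $7,549.6767

$7,549.68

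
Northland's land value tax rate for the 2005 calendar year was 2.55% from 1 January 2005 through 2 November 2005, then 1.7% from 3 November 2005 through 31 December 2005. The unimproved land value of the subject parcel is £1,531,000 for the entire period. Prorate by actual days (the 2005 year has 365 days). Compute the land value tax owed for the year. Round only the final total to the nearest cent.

£36,936.95

1 January – 2 November 2005: 306 days at 2.55% → £1,531,000 × 2.55% × 306/365 = £32,729.8438
3 November – 31 December 2005: 59 days at 1.7% → £1,531,000 × 1.7% × 59/365 = £4,207.1041
Total = £36,936.9479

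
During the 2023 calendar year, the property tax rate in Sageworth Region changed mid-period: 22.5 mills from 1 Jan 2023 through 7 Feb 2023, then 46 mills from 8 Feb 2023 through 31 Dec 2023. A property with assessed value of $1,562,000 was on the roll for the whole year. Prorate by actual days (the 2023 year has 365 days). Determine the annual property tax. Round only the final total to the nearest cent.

1 Jan – 7 Feb 2023: 38 days at 22.5 mills → $1,562,000 × 2.25% × 38/365 = $3,658.9315
8 Feb – 31 Dec 2023: 327 days at 46 mills → $1,562,000 × 4.6% × 327/365 = $64,371.5178
Total = $68,030.4493

$68,030.45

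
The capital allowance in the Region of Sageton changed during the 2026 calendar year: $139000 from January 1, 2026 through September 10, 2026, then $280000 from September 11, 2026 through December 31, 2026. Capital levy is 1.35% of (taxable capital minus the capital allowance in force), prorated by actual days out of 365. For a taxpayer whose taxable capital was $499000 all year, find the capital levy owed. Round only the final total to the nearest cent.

January 1 – September 10, 2026: 253 days, exemption $139000 → ($499000 − $139000) × 1.35% × 253/365 = $3368.7123
September 11 – December 31, 2026: 112 days, exemption $280000 → ($499000 − $280000) × 1.35% × 112/365 = $907.2000
Total = $4275.9123

$4275.91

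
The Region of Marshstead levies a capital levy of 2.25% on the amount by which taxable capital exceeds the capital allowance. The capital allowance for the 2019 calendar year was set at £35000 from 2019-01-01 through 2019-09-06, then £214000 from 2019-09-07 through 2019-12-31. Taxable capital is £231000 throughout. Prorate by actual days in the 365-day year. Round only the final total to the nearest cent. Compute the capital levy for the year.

2019-01-01 to 2019-09-06: 249 days, exemption £35000 → (£231000 − £35000) × 2.25% × 249/365 = £3008.4658
2019-09-07 to 2019-12-31: 116 days, exemption £214000 → (£231000 − £214000) × 2.25% × 116/365 = £121.5616
Total = £3130.0274

£3130.03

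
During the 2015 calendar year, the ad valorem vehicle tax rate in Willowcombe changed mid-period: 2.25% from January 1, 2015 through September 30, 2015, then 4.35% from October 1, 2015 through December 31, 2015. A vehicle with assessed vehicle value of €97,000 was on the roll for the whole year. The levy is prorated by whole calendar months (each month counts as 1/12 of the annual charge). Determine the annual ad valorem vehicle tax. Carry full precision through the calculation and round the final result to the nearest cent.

January 1 – September 30, 2015: 9 months at 2.25% → €97,000 × 2.25% × 9/12 = €1,636.8750
October 1 – December 31, 2015: 3 months at 4.35% → €97,000 × 4.35% × 3/12 = €1,054.8750
Total = €2,691.7500

€2,691.75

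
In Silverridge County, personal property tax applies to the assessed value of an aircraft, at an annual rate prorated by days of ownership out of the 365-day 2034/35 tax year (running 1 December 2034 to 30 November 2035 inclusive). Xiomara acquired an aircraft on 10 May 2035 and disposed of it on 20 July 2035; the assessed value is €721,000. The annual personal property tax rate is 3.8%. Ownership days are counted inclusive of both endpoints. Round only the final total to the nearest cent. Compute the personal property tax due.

€5,404.54

Days held (10 May – 20 July 2035): 72 out of 365
Tax = €721,000 × 3.8% × 72/365 = €5,404.5370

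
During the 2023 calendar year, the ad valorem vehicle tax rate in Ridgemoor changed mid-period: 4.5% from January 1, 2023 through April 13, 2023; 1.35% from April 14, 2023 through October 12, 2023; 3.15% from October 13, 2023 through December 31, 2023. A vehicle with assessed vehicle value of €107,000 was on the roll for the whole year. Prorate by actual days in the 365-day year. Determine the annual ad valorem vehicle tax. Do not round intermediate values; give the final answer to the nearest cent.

January 1 – April 13, 2023: 103 days at 4.5% → €107,000 × 4.5% × 103/365 = €1,358.7534
April 14 – October 12, 2023: 182 days at 1.35% → €107,000 × 1.35% × 182/365 = €720.2712
October 13 – December 31, 2023: 80 days at 3.15% → €107,000 × 3.15% × 80/365 = €738.7397
Total = €2,817.7644

€2,817.76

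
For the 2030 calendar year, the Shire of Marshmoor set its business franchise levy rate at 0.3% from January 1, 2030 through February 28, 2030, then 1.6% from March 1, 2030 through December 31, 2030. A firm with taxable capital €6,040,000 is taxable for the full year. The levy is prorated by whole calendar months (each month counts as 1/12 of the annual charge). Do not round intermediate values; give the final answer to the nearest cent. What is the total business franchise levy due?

January 1 – February 28, 2030: 2 months at 0.3% → €6,040,000 × 0.3% × 2/12 = €3,020.0000
March 1 – December 31, 2030: 10 months at 1.6% → €6,040,000 × 1.6% × 10/12 = €80,533.3333
Total = €83,553.3333

€83,553.33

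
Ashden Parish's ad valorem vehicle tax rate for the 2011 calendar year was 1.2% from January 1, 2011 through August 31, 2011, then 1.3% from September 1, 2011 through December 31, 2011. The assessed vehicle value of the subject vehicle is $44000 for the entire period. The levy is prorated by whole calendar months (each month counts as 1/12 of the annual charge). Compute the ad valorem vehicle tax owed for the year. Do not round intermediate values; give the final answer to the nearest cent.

$542.67

January 1 – August 31, 2011: 8 months at 1.2% → $44000 × 1.2% × 8/12 = $352.0000
September 1 – December 31, 2011: 4 months at 1.3% → $44000 × 1.3% × 4/12 = $190.6667
Total = $542.6667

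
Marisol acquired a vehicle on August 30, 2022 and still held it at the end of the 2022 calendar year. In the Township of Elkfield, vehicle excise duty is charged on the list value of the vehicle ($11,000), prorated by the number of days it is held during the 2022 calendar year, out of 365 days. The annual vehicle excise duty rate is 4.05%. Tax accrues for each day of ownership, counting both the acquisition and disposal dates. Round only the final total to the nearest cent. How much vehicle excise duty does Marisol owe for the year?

$151.35

Days held (August 30 – December 31, 2022): 124 out of 365
Tax = $11,000 × 4.05% × 124/365 = $151.3479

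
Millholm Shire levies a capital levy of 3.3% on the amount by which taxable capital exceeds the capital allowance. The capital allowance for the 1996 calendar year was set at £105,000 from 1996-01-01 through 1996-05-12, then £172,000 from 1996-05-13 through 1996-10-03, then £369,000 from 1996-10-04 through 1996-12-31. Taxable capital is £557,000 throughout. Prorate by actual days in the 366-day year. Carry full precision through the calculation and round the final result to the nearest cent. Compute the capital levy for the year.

1996-01-01 to 1996-05-12: 133 days, exemption £105,000 → (£557,000 − £105,000) × 3.3% × 133/366 = £5,420.2951
1996-05-13 to 1996-10-03: 144 days, exemption £172,000 → (£557,000 − £172,000) × 3.3% × 144/366 = £4,998.6885
1996-10-04 to 1996-12-31: 89 days, exemption £369,000 → (£557,000 − £369,000) × 3.3% × 89/366 = £1,508.6230
Total = £11,927.6066

£11,927.61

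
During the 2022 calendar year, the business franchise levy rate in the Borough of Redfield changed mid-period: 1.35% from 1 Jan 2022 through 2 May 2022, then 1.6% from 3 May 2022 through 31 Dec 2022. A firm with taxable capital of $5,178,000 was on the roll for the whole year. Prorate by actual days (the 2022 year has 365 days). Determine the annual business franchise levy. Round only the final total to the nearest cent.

$78,521.18

1 Jan – 2 May 2022: 122 days at 1.35% → $5,178,000 × 1.35% × 122/365 = $23,364.8384
3 May – 31 Dec 2022: 243 days at 1.6% → $5,178,000 × 1.6% × 243/365 = $55,156.3397
Total = $78,521.1781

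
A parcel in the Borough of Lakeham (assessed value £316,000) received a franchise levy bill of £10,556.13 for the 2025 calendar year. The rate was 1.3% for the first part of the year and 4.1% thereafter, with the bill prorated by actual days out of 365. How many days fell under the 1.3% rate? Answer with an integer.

99 days

Let d = days at the first rate; then 365 − d days at the second rate.
£316,000 × [1.3%·d + 4.1%·(365−d)] / 365 = £10,556.13
Solving gives d = 99, so the new rate took effect on 10 Apr 2025.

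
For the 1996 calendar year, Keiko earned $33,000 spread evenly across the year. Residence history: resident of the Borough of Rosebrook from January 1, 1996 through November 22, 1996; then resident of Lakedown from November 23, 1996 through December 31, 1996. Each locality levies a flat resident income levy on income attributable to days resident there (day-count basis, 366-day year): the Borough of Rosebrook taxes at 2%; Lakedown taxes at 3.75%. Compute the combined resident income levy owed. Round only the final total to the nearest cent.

$721.54

The Borough of Rosebrook, January 1 – November 22, 1996: 327 days → $33,000 × 2% × 327/366 = $589.6721
Lakedown, November 23 – December 31, 1996: 39 days → $33,000 × 3.75% × 39/366 = $131.8648
Total = $721.5369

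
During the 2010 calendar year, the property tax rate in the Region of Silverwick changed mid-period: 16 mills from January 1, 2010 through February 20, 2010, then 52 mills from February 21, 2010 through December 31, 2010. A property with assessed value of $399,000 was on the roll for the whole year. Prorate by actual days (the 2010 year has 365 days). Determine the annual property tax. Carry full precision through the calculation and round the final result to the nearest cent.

January 1 – February 20, 2010: 51 days at 16 mills → $399,000 × 1.6% × 51/365 = $892.0110
February 21 – December 31, 2010: 314 days at 52 mills → $399,000 × 5.2% × 314/365 = $17,848.9644
Total = $18,740.9753

$18,740.98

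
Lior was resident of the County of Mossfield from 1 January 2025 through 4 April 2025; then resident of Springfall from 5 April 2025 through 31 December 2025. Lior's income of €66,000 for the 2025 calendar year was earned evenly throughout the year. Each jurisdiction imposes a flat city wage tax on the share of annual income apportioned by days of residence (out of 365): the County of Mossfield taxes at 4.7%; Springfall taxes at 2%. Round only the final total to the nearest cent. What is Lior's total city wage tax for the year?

The County of Mossfield, 1 January – 4 April 2025: 94 days → €66,000 × 4.7% × 94/365 = €798.8712
Springfall, 5 April – 31 December 2025: 271 days → €66,000 × 2% × 271/365 = €980.0548
Total = €1,778.9260

€1,778.93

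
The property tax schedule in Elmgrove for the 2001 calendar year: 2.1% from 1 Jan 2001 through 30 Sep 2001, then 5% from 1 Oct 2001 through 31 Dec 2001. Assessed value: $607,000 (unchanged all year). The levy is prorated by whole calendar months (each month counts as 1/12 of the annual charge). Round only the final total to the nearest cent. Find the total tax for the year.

1 Jan – 30 Sep 2001: 9 months at 2.1% → $607,000 × 2.1% × 9/12 = $9,560.2500
1 Oct – 31 Dec 2001: 3 months at 5% → $607,000 × 5% × 3/12 = $7,587.5000
Total = $17,147.7500

$17,147.75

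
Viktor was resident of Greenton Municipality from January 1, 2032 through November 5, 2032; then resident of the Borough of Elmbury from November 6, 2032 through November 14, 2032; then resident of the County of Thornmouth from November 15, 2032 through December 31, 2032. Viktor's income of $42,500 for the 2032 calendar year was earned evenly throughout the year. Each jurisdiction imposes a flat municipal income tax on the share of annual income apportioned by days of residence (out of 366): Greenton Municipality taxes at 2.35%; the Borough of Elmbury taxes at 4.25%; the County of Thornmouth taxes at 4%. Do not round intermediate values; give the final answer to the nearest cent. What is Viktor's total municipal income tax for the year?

Greenton Municipality, January 1 – November 5, 2032: 310 days → $42,500 × 2.35% × 310/366 = $845.9358
The Borough of Elmbury, November 6 – November 14, 2032: 9 days → $42,500 × 4.25% × 9/366 = $44.4160
The County of Thornmouth, November 15 – December 31, 2032: 47 days → $42,500 × 4% × 47/366 = $218.3060
Total = $1,108.6578

$1,108.66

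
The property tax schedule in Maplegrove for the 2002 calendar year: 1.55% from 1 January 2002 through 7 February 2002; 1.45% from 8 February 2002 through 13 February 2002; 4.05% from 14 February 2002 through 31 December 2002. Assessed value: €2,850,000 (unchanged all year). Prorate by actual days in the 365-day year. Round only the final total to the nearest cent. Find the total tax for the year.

€106,789.11

1 January – 7 February 2002: 38 days at 1.55% → €2,850,000 × 1.55% × 38/365 = €4,599.0411
8 February – 13 February 2002: 6 days at 1.45% → €2,850,000 × 1.45% × 6/365 = €679.3151
14 February – 31 December 2002: 321 days at 4.05% → €2,850,000 × 4.05% × 321/365 = €101,510.7534
Total = €106,789.1096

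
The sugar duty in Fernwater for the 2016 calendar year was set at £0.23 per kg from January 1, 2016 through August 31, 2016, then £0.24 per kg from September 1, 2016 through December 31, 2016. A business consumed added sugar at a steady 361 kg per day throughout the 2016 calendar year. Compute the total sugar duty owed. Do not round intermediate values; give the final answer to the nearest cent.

January 1 – August 31, 2016: 244 days × 361 kg/day = 88,084 kg at £0.23/kg → £20,259.32
September 1 – December 31, 2016: 122 days × 361 kg/day = 44,042 kg at £0.24/kg → £10,570.08

£30,829.40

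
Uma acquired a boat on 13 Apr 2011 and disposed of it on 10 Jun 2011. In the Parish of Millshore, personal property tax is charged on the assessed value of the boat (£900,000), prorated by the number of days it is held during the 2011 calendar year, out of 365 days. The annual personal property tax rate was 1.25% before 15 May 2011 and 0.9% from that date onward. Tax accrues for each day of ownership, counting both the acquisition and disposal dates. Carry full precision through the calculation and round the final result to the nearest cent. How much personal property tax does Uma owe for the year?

13 Apr – 14 May 2011: 32 days at 1.25% → £900,000 × 1.25% × 32/365 = £986.3014
15 May – 10 Jun 2011: 27 days at 0.9% → £900,000 × 0.9% × 27/365 = £599.1781
Total = £1,585.4795

£1,585.48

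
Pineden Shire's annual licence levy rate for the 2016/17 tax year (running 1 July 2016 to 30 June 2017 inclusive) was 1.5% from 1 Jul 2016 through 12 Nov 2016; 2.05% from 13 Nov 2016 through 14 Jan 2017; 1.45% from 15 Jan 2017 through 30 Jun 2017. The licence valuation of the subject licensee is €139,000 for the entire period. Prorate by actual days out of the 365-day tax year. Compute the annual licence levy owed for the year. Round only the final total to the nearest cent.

€2,185.16

1 Jul – 12 Nov 2016: 135 days at 1.5% → €139,000 × 1.5% × 135/365 = €771.1644
13 Nov 2016 – 14 Jan 2017: 63 days at 2.05% → €139,000 × 2.05% × 63/365 = €491.8315
15 Jan – 30 Jun 2017: 167 days at 1.45% → €139,000 × 1.45% × 167/365 = €922.1603
Total = €2,185.1562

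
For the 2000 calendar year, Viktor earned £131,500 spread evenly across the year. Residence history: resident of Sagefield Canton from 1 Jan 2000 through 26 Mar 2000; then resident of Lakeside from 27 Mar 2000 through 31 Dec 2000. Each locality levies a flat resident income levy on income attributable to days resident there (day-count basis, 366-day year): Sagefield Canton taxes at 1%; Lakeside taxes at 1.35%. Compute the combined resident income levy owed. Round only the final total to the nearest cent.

Sagefield Canton, 1 Jan – 26 Mar 2000: 86 days → £131,500 × 1% × 86/366 = £308.9891
Lakeside, 27 Mar – 31 Dec 2000: 280 days → £131,500 × 1.35% × 280/366 = £1,358.1148
Total = £1,667.1038

£1,667.10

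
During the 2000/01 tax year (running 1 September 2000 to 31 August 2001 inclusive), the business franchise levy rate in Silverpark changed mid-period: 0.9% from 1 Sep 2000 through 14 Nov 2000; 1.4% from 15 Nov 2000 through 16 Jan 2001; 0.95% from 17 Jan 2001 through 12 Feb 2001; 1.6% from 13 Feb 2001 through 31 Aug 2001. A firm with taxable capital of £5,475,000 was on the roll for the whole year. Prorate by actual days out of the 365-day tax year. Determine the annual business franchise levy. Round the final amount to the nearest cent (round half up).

£75,202.50

1 Sep – 14 Nov 2000: 75 days at 0.9% → £5,475,000 × 0.9% × 75/365 = £10,125.0000
15 Nov 2000 – 16 Jan 2001: 63 days at 1.4% → £5,475,000 × 1.4% × 63/365 = £13,230.0000
17 Jan – 12 Feb 2001: 27 days at 0.95% → £5,475,000 × 0.95% × 27/365 = £3,847.5000
13 Feb – 31 Aug 2001: 200 days at 1.6% → £5,475,000 × 1.6% × 200/365 = £48,000.0000
Total = £75,202.5000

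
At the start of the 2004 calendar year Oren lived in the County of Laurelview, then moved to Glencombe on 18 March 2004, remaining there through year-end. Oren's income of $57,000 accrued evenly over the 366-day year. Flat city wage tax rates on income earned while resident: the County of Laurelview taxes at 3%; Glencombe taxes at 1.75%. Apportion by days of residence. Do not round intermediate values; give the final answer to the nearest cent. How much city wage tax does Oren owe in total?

$1,147.40

The County of Laurelview, 1 January – 17 March 2004: 77 days → $57,000 × 3% × 77/366 = $359.7541
Glencombe, 18 March – 31 December 2004: 289 days → $57,000 × 1.75% × 289/366 = $787.6434
Total = $1,147.3975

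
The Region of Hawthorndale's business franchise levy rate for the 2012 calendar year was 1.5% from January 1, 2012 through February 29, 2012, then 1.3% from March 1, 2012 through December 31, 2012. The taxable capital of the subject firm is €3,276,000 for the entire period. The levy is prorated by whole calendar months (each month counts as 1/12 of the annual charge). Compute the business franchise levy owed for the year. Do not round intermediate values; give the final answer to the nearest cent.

January 1 – February 29, 2012: 2 months at 1.5% → €3,276,000 × 1.5% × 2/12 = €8,190.0000
March 1 – December 31, 2012: 10 months at 1.3% → €3,276,000 × 1.3% × 10/12 = €35,490.0000
Total = €43,680.0000

€43,680.00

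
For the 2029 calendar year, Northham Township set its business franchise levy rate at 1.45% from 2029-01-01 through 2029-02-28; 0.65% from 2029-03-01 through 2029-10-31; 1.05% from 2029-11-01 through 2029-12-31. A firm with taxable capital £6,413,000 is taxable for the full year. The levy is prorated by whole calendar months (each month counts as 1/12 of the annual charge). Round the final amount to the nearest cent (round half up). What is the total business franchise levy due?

£54,510.50

2029-01-01 to 2029-02-28: 2 months at 1.45% → £6,413,000 × 1.45% × 2/12 = £15,498.0833
2029-03-01 to 2029-10-31: 8 months at 0.65% → £6,413,000 × 0.65% × 8/12 = £27,789.6667
2029-11-01 to 2029-12-31: 2 months at 1.05% → £6,413,000 × 1.05% × 2/12 = £11,222.7500
Total = £54,510.5000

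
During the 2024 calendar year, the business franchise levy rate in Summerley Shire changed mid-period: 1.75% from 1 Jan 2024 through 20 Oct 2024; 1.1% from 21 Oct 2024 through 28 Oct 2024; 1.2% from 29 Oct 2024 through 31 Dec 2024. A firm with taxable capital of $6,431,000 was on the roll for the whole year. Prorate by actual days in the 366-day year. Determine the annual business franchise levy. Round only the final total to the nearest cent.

1 Jan – 20 Oct 2024: 294 days at 1.75% → $6,431,000 × 1.75% × 294/366 = $90,402.9918
21 Oct – 28 Oct 2024: 8 days at 1.1% → $6,431,000 × 1.1% × 8/366 = $1,546.2514
29 Oct – 31 Dec 2024: 64 days at 1.2% → $6,431,000 × 1.2% × 64/366 = $13,494.5574
Total = $105,443.8005

$105,443.80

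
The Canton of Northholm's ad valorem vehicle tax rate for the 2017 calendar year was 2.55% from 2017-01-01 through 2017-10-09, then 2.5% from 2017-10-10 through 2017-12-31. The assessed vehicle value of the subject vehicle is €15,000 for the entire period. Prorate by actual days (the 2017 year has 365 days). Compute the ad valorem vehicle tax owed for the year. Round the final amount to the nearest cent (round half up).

2017-01-01 to 2017-10-09: 282 days at 2.55% → €15,000 × 2.55% × 282/365 = €295.5205
2017-10-10 to 2017-12-31: 83 days at 2.5% → €15,000 × 2.5% × 83/365 = €85.2740
Total = €380.7945

€380.79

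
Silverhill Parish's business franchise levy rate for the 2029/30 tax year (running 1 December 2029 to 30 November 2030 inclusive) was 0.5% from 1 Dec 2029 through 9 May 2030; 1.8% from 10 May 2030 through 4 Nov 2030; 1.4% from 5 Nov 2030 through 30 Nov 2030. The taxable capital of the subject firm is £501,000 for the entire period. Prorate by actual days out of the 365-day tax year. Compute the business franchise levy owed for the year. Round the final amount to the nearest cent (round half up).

1 Dec 2029 – 9 May 2030: 160 days at 0.5% → £501,000 × 0.5% × 160/365 = £1,098.0822
10 May – 4 Nov 2030: 179 days at 1.8% → £501,000 × 1.8% × 179/365 = £4,422.5260
5 Nov – 30 Nov 2030: 26 days at 1.4% → £501,000 × 1.4% × 26/365 = £499.6274
Total = £6,020.2356

£6,020.24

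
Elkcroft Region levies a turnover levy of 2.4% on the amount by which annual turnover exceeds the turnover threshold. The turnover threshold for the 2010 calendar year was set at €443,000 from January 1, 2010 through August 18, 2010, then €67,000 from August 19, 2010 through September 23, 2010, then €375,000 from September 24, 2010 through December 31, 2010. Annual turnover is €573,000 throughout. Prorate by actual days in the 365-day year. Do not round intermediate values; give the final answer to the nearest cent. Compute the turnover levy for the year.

January 1 – August 18, 2010: 230 days, exemption €443,000 → (€573,000 − €443,000) × 2.4% × 230/365 = €1,966.0274
August 19 – September 23, 2010: 36 days, exemption €67,000 → (€573,000 − €67,000) × 2.4% × 36/365 = €1,197.7644
September 24 – December 31, 2010: 99 days, exemption €375,000 → (€573,000 − €375,000) × 2.4% × 99/365 = €1,288.8986
Total = €4,452.6904

€4,452.69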